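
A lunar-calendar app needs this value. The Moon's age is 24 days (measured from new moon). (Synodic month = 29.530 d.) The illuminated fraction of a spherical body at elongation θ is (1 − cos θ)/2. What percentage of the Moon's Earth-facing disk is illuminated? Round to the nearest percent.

31%

The Moon has covered 24/29.530 of its cycle, so θ ≈ 360° × 24/29.530 = 292.6°.
cos 292.6° = 0.384, so f = (1 − 0.384)/2 = 0.308, so 31%.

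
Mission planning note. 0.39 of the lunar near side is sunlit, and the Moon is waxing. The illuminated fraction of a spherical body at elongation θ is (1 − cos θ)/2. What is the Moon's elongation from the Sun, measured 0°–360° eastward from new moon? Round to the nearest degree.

77°

From f = (1 − cos θ)/2: cos θ = 1 − 2×0.39 = 0.220; arccos → 77.3°.
Before full moon the principal value applies: θ = 77.3°.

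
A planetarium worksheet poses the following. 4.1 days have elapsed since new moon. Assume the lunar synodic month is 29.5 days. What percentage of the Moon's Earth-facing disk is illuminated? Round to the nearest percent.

Elongation θ = 360° × 4.1/29.5 ≈ 50.0°.
With cos θ = 0.642, the lit fraction is (1 − 0.642)/2 ≈ 0.179, so 18%.

18%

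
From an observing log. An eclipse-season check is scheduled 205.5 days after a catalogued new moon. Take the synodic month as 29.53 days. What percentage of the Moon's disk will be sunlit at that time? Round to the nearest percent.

2%

205.5 d spans 6 complete synodic months (6 × 29.53 = 177.18 d) plus 28.32 d.
Phase angle: θ = 360°·(28.32 d)/(29.53 d) = 345.2°.
With cos θ = 0.967, the lit fraction is (1 − 0.967)/2 ≈ 0.016, so 2%.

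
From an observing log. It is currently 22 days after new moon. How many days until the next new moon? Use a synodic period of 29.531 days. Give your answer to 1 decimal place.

7.5 days

The next new moon completes the synodic month: 29.531 − 22 = 7.531 days.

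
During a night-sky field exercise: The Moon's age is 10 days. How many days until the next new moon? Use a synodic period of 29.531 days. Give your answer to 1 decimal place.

19.5 days

One full lunation from the last new moon is 29.531 d; remaining = 29.531 − 10 = 19.531 d.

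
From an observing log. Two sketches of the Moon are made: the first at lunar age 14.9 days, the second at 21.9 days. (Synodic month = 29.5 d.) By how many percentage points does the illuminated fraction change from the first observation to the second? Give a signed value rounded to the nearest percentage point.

θ₁ = 360° × 14.9/29.5 = 181.8°, f₁ = (1 − cos θ₁)/2 = 1.000.
θ₂ = 360° × 21.9/29.5 = 267.3°, f₂ = (1 − cos θ₂)/2 = 0.524.
Change = f₂ − f₁ = -0.476 → -48 percentage points.

-48 percentage points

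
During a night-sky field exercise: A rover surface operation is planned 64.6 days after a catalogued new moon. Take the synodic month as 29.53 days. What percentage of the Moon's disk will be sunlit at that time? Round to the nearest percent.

64.6 d spans 2 complete synodic months (2 × 29.53 = 59.06 d) plus 5.54 d.
Phase angle: θ = 360°·(5.54 d)/(29.53 d) = 67.5°.
cos 67.5° = 0.382, so f = (1 − 0.382)/2 = 0.309, so 31%.

31%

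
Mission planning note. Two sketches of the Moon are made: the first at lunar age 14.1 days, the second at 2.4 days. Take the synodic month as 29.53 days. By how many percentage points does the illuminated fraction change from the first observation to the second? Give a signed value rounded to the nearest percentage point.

-93 pp

First observation: θ = 360°·14.1/29.53 = 171.9°, so f = 0.995.
Second observation: θ = 29.3°, f = 0.064.
Δf = 0.064 − 0.995 = -0.931, i.e. -93 pp.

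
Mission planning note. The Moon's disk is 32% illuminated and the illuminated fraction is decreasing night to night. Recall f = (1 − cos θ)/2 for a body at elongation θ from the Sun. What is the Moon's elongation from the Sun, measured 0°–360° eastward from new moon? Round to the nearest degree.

291°

From f = (1 − cos θ)/2: cos θ = 1 − 2×0.32 = 0.360; arccos → 68.9°.
Waning ⇒ past full, so θ = 360° − 68.9° = 291.1°.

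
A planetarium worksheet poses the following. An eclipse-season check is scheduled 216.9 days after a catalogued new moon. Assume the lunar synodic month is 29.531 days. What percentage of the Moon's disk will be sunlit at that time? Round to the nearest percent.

78%

Reduce mod P: 216.9 − 7×29.531 = 10.18 d into the current lunation.
Phase angle: θ = 360°·(10.18 d)/(29.531 d) = 124.1°.
cos 124.1° = (-0.561), so f = (1 − (-0.561))/2 = 0.781, so 78%.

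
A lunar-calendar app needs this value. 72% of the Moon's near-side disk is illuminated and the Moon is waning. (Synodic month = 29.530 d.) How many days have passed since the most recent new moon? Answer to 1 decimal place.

cos θ = 1 − 2f = -0.440, giving a principal value of 116.1°.
Since the Moon is past full (waning), take the reflex angle: θ = 360° − 116.1° = 243.9°.
That fraction of the synodic month is 243.9/360 × 29.530 d ≈ 20.01 d.

20.0 days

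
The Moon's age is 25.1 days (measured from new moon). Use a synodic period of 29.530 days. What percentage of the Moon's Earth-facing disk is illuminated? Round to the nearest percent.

The Moon has covered 25.1/29.530 of its cycle, so θ ≈ 360° × 25.1/29.530 = 306.0°.
Illuminated fraction = (1 − cos 306.0°)/2 = (1 − 0.588)/2 ≈ 0.206, so 21%.

21%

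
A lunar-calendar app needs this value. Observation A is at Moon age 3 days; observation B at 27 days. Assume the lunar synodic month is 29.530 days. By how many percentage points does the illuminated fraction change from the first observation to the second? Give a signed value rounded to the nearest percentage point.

First observation: θ = 360°·3/29.530 = 36.6°, so f = 0.098.
Second observation: θ = 329.2°, f = 0.071.
Δf = 0.071 − 0.098 = -0.028, i.e. -3 pp.

-3 pp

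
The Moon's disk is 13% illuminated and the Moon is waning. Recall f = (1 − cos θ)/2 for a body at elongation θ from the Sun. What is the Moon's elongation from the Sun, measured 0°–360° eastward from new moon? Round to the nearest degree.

318°

cos θ = 1 − 2f = 0.740, giving a principal value of 42.3°.
Since the Moon is past full (waning), take the reflex angle: θ = 360° − 42.3° = 317.7°.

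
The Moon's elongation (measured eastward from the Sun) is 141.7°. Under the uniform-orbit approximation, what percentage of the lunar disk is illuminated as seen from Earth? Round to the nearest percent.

cos 141.7° = (-0.785), so f = (1 − (-0.785))/2 = 0.892, i.e. 89%.

89%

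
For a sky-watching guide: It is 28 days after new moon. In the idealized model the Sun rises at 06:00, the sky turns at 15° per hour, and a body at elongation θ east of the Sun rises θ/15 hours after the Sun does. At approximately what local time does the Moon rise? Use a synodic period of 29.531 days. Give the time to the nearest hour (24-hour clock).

Elongation θ = 360° × 28/29.531 ≈ 341.3°.
The Moon trails the Sun by θ/15 = 341.3/15 ≈ 22.76 hours.
06:00 + 22.76 h ≈ 04:45 → 05:00 to the nearest hour.

05:00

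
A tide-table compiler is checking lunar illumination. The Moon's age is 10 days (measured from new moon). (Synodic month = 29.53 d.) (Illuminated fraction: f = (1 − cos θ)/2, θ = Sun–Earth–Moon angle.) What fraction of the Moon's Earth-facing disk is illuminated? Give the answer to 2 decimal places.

0.76

Phase angle: θ = 360°·(10 d)/(29.53 d) = 121.9°.
With cos θ = (-0.529), the lit fraction is (1 − (-0.529))/2 ≈ 0.764.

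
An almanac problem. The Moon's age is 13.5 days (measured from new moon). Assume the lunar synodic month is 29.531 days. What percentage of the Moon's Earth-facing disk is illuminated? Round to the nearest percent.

The Moon has covered 13.5/29.531 of its cycle, so θ ≈ 360° × 13.5/29.531 = 164.6°.
cos 164.6° = (-0.964), so f = (1 − (-0.964))/2 = 0.982, so 98%.

98%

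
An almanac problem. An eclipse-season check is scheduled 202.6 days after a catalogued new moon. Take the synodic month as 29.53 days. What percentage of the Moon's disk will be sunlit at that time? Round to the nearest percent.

18%

Reduce mod P: 202.6 − 6×29.53 = 25.42 d into the current lunation.
Elongation θ = 360° × 25.42/29.53 ≈ 309.9°.
With cos θ = 0.641, the lit fraction is (1 − 0.641)/2 ≈ 0.179, so 18%.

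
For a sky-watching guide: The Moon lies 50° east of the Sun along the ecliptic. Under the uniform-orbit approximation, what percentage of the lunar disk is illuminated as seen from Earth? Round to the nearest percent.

cos 50° = 0.643, so f = (1 − 0.643)/2 = 0.179, i.e. 18%.

18%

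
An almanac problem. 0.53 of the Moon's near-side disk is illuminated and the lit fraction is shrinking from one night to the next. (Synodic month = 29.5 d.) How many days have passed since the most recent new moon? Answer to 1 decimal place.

cos θ = 1 − 2f = -0.060, giving a principal value of 93.4°.
Since the Moon is past full (waning), take the reflex angle: θ = 360° − 93.4° = 266.6°.
At 360°/29.5 d per day, 266.6° corresponds to 21.84 days.

21.8 days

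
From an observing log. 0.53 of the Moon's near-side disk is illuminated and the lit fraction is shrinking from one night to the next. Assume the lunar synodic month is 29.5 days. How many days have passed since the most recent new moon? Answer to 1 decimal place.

From f = (1 − cos θ)/2: cos θ = 1 − 2×0.53 = -0.060; arccos → 93.4°.
Waning ⇒ past full, so θ = 360° − 93.4° = 266.6°.
That fraction of the synodic month is 266.6/360 × 29.5 d ≈ 21.84 d.

21.8 days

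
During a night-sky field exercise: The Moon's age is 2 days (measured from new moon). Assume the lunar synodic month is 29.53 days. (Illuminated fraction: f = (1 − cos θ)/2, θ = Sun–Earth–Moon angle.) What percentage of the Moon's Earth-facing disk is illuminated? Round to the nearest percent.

Phase angle: θ = 360°·(2 d)/(29.53 d) = 24.4°.
Illuminated fraction = (1 − cos 24.4°)/2 = (1 − 0.911)/2 ≈ 0.045, so 4%.

4%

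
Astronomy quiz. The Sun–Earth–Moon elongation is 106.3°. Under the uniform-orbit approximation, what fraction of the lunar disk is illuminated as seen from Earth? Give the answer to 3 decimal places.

0.640

f = (1 − cos 106.3°)/2 = (1 − (-0.281))/2 ≈ 0.640.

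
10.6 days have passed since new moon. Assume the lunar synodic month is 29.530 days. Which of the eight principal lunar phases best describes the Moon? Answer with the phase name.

waxing gibbous

At 10.6/29.530 of the cycle, θ ≈ 129° — the waxing gibbous range.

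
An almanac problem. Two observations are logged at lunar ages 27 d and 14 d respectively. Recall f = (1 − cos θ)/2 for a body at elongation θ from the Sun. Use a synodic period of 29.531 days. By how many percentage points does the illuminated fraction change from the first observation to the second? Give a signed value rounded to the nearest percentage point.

+92 percentage points

θ₁ = 360° × 27/29.531 = 329.1°, f₁ = (1 − cos θ₁)/2 = 0.071.
θ₂ = 360° × 14/29.531 = 170.7°, f₂ = (1 − cos θ₂)/2 = 0.993.
Change = f₂ − f₁ = +0.923 → +92 percentage points.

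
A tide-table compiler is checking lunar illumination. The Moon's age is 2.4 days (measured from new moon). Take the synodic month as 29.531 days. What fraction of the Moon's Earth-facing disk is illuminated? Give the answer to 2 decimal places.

0.06

The Moon has covered 2.4/29.531 of its cycle, so θ ≈ 360° × 2.4/29.531 = 29.3°.
Illuminated fraction = (1 − cos 29.3°)/2 = (1 − 0.872)/2 ≈ 0.064.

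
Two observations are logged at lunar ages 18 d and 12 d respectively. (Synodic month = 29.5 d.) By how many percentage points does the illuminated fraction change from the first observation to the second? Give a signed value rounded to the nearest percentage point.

+3 pp

θ₁ = 360° × 18/29.5 = 219.7°, f₁ = (1 − cos θ₁)/2 = 0.885.
θ₂ = 360° × 12/29.5 = 146.4°, f₂ = (1 − cos θ₂)/2 = 0.917.
Change = f₂ − f₁ = +0.032 → +3 percentage points.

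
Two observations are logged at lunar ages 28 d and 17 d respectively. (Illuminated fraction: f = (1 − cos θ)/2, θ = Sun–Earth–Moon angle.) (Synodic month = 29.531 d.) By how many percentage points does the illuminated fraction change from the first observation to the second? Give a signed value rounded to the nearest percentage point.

+92 pp

θ₁ = 360° × 28/29.531 = 341.3°, f₁ = (1 − cos θ₁)/2 = 0.026.
θ₂ = 360° × 17/29.531 = 207.2°, f₂ = (1 − cos θ₂)/2 = 0.945.
Change = f₂ − f₁ = +0.918 → +92 percentage points.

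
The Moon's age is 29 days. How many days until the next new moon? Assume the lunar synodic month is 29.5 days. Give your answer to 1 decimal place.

The next new moon completes the synodic month: 29.5 − 29 = 0.500 days.

0.5 days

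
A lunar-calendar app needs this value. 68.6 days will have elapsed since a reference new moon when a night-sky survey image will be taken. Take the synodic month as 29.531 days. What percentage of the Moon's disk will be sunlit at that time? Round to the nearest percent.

68.6/29.531 = 2.323 lunations, so 2 complete cycles and 9.54 d into the next.
Phase angle: θ = 360°·(9.54 d)/(29.531 d) = 116.3°.
Illuminated fraction = (1 − cos 116.3°)/2 = (1 − (-0.443))/2 ≈ 0.721, so 72%.

72%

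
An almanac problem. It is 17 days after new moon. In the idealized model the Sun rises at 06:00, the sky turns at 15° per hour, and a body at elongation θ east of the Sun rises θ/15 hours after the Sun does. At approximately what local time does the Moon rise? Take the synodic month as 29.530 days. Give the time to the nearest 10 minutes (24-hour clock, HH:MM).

The Moon has covered 17/29.530 of its cycle, so θ ≈ 360° × 17/29.530 = 207.2°.
Delay after the Sun = 207.2° / (15°/h) ≈ 13.82 h.
06:00 + 13.816 h ≈ 19:49 → 19:50 to the nearest ten minutes.

19:50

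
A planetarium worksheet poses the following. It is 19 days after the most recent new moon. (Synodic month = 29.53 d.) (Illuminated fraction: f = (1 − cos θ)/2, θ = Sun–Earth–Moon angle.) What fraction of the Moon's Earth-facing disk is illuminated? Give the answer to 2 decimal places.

0.81

Phase angle: θ = 360°·(19 d)/(29.53 d) = 231.6°.
cos 231.6° = (-0.621), so f = (1 − (-0.621))/2 = 0.810.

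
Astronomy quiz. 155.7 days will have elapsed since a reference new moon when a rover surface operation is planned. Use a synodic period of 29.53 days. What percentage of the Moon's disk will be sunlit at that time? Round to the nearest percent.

155.7/29.53 = 5.273 lunations, so 5 complete cycles and 8.05 d into the next.
Elongation θ = 360° × 8.05/29.53 ≈ 98.1°.
cos 98.1° = (-0.142), so f = (1 − (-0.142))/2 = 0.571, so 57%.

57%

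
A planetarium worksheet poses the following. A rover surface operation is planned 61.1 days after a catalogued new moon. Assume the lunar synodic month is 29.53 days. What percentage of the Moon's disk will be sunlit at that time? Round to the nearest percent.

Reduce mod P: 61.1 − 2×29.53 = 2.04 d into the current lunation.
Elongation θ = 360° × 2.04/29.53 ≈ 24.9°.
With cos θ = 0.907, the lit fraction is (1 − 0.907)/2 ≈ 0.046, so 5%.

5%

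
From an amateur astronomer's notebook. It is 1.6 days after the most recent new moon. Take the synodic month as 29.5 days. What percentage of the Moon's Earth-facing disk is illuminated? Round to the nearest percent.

Elongation θ = 360° × 1.6/29.5 ≈ 19.5°.
With cos θ = 0.942, the lit fraction is (1 − 0.942)/2 ≈ 0.029, so 3%.

3%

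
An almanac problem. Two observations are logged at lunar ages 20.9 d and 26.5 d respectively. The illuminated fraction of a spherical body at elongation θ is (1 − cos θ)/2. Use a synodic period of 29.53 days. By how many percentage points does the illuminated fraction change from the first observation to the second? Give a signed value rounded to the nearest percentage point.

First observation: θ = 360°·20.9/29.53 = 254.8°, so f = 0.631.
Second observation: θ = 323.1°, f = 0.100.
Δf = 0.100 − 0.631 = -0.531, i.e. -53 pp.

-53 pp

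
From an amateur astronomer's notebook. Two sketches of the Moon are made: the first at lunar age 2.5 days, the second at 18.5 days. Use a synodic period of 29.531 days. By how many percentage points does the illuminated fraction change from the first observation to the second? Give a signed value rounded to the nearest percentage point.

+78 percentage points

θ₁ = 360° × 2.5/29.531 = 30.5°, f₁ = (1 − cos θ₁)/2 = 0.069.
θ₂ = 360° × 18.5/29.531 = 225.5°, f₂ = (1 − cos θ₂)/2 = 0.850.
Change = f₂ − f₁ = +0.781 → +78 percentage points.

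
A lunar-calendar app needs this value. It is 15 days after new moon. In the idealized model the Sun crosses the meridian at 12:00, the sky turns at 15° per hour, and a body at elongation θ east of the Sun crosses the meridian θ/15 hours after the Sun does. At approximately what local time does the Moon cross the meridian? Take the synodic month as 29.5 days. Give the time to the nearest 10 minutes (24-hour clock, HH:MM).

00:10

Phase angle: θ = 360°·(15 d)/(29.5 d) = 183.1°.
The Moon trails the Sun by θ/15 = 183.1/15 ≈ 12.20 hours.
12:00 + 12.203 h ≈ 00:12 → 00:10 to the nearest ten minutes.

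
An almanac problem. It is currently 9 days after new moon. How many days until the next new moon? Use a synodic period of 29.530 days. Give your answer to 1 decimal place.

One full lunation from the last new moon is 29.530 d; remaining = 29.530 − 9 = 20.530 d.

20.5 days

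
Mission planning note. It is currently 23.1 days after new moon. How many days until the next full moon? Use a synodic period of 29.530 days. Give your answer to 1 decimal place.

21.2 days

Full moon occurs at elongation 180°, i.e. at age 29.530 × 180/360 = 14.765 d.
Already past this cycle's full moon; the next is at 14.765 + 29.530 = 44.295 d, so 44.295 − 23.1 = 21.195 days.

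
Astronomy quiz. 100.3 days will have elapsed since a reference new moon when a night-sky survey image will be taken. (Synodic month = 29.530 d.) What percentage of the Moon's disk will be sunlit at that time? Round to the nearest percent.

100.3/29.530 = 3.397 lunations, so 3 complete cycles and 11.71 d into the next.
Phase angle: θ = 360°·(11.71 d)/(29.530 d) = 142.8°.
cos 142.8° = (-0.796), so f = (1 − (-0.796))/2 = 0.898, so 90%.

90%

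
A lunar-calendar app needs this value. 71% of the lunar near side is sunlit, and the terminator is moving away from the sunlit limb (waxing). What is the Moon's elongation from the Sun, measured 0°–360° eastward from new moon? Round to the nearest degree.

Invert f = (1 − cos θ)/2 to get cos θ = 1 − 2(0.71) = -0.420, hence θ₀ = arccos -0.420 = 114.8°.
Waxing ⇒ before full, so θ = 114.8°.

115°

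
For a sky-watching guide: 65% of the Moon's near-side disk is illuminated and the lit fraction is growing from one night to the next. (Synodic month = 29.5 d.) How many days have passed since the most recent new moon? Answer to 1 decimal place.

Invert f = (1 − cos θ)/2 to get cos θ = 1 − 2(0.65) = -0.300, hence θ₀ = arccos -0.300 = 107.5°.
Waxing ⇒ before full, so θ = 107.5°.
At 360°/29.5 d per day, 107.5° corresponds to 8.81 days.

8.8 days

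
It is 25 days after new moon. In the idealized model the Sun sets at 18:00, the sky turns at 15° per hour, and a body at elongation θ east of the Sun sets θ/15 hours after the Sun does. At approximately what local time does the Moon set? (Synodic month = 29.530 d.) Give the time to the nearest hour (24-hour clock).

The Moon has covered 25/29.530 of its cycle, so θ ≈ 360° × 25/29.530 = 304.8°.
The Moon trails the Sun by θ/15 = 304.8/15 ≈ 20.32 hours.
18:00 + 20.32 h ≈ 14:19 → 14:00 to the nearest hour.

14:00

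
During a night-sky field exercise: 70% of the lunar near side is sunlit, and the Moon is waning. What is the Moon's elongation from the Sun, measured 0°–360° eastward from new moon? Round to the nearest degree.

246°

cos θ = 1 − 2f = -0.400, giving a principal value of 113.6°.
A waning Moon lies in 180°–360°, so θ = 360° − 113.6° = 246.4°.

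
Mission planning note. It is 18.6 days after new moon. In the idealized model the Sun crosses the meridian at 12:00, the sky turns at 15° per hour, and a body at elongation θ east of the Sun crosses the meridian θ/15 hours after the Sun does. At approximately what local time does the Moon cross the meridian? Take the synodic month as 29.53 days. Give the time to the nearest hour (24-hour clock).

03:00

The Moon has covered 18.6/29.53 of its cycle, so θ ≈ 360° × 18.6/29.53 = 226.8°.
The Moon trails the Sun by θ/15 = 226.8/15 ≈ 15.12 hours.
12:00 + 15.12 h ≈ 03:07 → 03:00 to the nearest hour.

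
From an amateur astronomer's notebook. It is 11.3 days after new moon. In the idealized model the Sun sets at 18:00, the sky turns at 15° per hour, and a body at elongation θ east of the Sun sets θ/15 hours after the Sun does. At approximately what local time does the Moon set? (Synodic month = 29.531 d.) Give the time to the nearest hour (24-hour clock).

The Moon has covered 11.3/29.531 of its cycle, so θ ≈ 360° × 11.3/29.531 = 137.8°.
At 15° of sky rotation per hour, 137.8° corresponds to a 9.18 h lag.
18:00 + 9.18 h ≈ 03:11 → 03:00 to the nearest hour.

03:00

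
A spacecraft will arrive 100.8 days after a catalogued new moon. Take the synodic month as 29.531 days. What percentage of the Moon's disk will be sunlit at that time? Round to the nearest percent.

93%

100.8 d spans 3 complete synodic months (3 × 29.531 = 88.59 d) plus 12.21 d.
Phase angle: θ = 360°·(12.21 d)/(29.531 d) = 148.8°.
Illuminated fraction = (1 − cos 148.8°)/2 = (1 − (-0.855))/2 ≈ 0.928, so 93%.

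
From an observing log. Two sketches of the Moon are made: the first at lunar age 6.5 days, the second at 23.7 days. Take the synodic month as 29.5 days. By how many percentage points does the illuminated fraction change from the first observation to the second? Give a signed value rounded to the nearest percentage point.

-7 pp

First observation: θ = 360°·6.5/29.5 = 79.3°, so f = 0.407.
Second observation: θ = 289.2°, f = 0.335.
Δf = 0.335 − 0.407 = -0.072, i.e. -7 pp.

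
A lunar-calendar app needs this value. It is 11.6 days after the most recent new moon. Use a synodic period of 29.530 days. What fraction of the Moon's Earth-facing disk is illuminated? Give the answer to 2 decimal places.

0.89

The Moon has covered 11.6/29.530 of its cycle, so θ ≈ 360° × 11.6/29.530 = 141.4°.
Illuminated fraction = (1 − cos 141.4°)/2 = (1 − (-0.782))/2 ≈ 0.891.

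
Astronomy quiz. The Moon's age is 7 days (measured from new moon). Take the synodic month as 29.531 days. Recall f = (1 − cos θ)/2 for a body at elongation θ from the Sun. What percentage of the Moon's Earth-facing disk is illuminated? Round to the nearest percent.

46%

Phase angle: θ = 360°·(7 d)/(29.531 d) = 85.3°.
Illuminated fraction = (1 − cos 85.3°)/2 = (1 − 0.081)/2 ≈ 0.459, so 46%.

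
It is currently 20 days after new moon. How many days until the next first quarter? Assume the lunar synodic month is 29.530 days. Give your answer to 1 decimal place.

First quarter occurs at elongation 90°, i.e. at age 29.530 × 90/360 = 7.383 d.
Already past this cycle's first quarter; the next is at 7.383 + 29.530 = 36.913 d, so 36.913 − 20 = 16.913 days.

16.9 days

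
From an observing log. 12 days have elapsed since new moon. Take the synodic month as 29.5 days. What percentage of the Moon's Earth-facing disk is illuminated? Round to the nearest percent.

Elongation θ = 360° × 12/29.5 ≈ 146.4°.
Illuminated fraction = (1 − cos 146.4°)/2 = (1 − (-0.833))/2 ≈ 0.917, so 92%.

92%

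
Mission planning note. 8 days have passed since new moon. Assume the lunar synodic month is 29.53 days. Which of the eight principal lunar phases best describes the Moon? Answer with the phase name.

first quarter

θ ≈ 360° × 8/29.53 = 98°, which falls in the first quarter sector.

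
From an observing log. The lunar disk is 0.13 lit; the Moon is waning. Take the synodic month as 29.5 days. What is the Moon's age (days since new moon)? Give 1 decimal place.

cos θ = 1 − 2f = 0.740, giving a principal value of 42.3°.
Waning ⇒ past full, so θ = 360° − 42.3° = 317.7°.
That fraction of the synodic month is 317.7/360 × 29.5 d ≈ 26.04 d.

26.0 days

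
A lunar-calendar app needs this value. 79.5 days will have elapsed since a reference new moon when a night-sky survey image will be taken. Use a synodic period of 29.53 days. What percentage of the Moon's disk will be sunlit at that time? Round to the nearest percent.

Reduce mod P: 79.5 − 2×29.53 = 20.44 d into the current lunation.
The Moon has covered 20.44/29.53 of its cycle, so θ ≈ 360° × 20.44/29.53 = 249.2°.
Illuminated fraction = (1 − cos 249.2°)/2 = (1 − (-0.355))/2 ≈ 0.678, so 68%.

68%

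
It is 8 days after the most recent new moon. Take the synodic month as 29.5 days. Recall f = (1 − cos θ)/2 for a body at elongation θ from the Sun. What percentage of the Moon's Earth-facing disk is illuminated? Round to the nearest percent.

Elongation θ = 360° × 8/29.5 ≈ 97.6°.
With cos θ = (-0.133), the lit fraction is (1 − (-0.133))/2 ≈ 0.566, so 57%.

57%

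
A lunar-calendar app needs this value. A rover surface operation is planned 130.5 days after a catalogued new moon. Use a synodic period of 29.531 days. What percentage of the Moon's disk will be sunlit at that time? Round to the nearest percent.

94%

130.5 d spans 4 complete synodic months (4 × 29.531 = 118.12 d) plus 12.38 d.
Elongation θ = 360° × 12.38/29.531 ≈ 150.9°.
With cos θ = (-0.874), the lit fraction is (1 − (-0.874))/2 ≈ 0.937, so 94%.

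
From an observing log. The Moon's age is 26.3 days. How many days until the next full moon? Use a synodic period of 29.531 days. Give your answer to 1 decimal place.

18.0 days

Full moon is 0.5 of the way through the cycle: age 0.5 × 29.531 = 14.765 d.
Already past this cycle's full moon; the next is at 14.765 + 29.531 = 44.296 d, so 44.296 − 26.3 = 17.996 days.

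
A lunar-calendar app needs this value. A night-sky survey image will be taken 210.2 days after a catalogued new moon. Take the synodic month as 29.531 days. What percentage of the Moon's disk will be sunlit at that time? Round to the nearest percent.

Reduce mod P: 210.2 − 7×29.531 = 3.48 d into the current lunation.
Elongation θ = 360° × 3.48/29.531 ≈ 42.5°.
Illuminated fraction = (1 − cos 42.5°)/2 = (1 − 0.738)/2 ≈ 0.131, so 13%.

13%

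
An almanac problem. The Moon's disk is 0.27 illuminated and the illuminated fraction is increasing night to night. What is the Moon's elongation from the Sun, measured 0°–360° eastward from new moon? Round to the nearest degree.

cos θ = 1 − 2f = 0.460, giving a principal value of 62.6°.
The Moon is waxing (0°–180°), so θ = 62.6° directly.

63°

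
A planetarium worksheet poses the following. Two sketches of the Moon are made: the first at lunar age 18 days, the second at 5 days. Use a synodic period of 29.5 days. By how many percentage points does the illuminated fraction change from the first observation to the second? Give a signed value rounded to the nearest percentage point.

-63 pp

First observation: θ = 360°·18/29.5 = 219.7°, so f = 0.885.
Second observation: θ = 61.0°, f = 0.258.
Δf = 0.258 − 0.885 = -0.627, i.e. -63 pp.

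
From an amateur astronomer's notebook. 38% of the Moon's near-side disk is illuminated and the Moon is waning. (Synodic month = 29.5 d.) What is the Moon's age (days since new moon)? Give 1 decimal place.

23.3 days

Invert f = (1 − cos θ)/2 to get cos θ = 1 − 2(0.38) = 0.240, hence θ₀ = arccos 0.240 = 76.1°.
A waning Moon lies in 180°–360°, so θ = 360° − 76.1° = 283.9°.
Age = 29.5 × 283.9°/360° ≈ 23.26 days.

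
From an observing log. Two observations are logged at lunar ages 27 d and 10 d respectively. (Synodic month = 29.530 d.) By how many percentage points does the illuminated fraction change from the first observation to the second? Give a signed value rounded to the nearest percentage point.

First observation: θ = 360°·27/29.530 = 329.2°, so f = 0.071.
Second observation: θ = 121.9°, f = 0.764.
Δf = 0.764 − 0.071 = +0.694, i.e. +69 pp.

+69 percentage points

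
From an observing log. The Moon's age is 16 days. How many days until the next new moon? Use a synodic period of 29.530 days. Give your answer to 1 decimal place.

13.5 days

One full lunation from the last new moon is 29.530 d; remaining = 29.530 − 16 = 13.530 d.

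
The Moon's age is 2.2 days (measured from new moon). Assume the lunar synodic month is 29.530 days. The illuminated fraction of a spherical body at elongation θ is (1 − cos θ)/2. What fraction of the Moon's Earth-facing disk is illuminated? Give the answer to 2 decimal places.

0.05

Phase angle: θ = 360°·(2.2 d)/(29.530 d) = 26.8°.
Illuminated fraction = (1 − cos 26.8°)/2 = (1 − 0.892)/2 ≈ 0.054.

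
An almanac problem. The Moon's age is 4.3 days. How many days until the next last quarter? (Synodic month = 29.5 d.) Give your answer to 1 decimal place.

17.8 days

Last quarter occurs at elongation 270°, i.e. at age 29.5 × 270/360 = 22.125 d.
That is 22.125 − 4.3 = 17.825 days ahead.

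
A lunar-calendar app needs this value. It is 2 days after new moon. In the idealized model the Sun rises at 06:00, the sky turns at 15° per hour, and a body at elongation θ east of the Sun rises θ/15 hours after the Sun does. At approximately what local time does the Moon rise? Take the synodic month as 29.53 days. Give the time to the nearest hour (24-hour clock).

Elongation θ = 360° × 2/29.53 ≈ 24.4°.
At 15° of sky rotation per hour, 24.4° corresponds to a 1.63 h lag.
06:00 + 1.63 h ≈ 07:38 → 08:00 to the nearest hour.

08:00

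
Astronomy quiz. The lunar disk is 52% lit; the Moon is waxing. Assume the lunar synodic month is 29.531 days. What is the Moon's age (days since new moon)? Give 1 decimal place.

From f = (1 − cos θ)/2: cos θ = 1 − 2×0.52 = -0.040; arccos → 92.3°.
The Moon is waxing (0°–180°), so θ = 92.3° directly.
At 360°/29.531 d per day, 92.3° corresponds to 7.57 days.

7.6 days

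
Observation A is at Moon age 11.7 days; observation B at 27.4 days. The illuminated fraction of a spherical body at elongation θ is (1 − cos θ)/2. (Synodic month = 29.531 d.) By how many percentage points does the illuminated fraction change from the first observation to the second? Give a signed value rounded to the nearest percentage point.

θ₁ = 360° × 11.7/29.531 = 142.6°, f₁ = (1 − cos θ₁)/2 = 0.897.
θ₂ = 360° × 27.4/29.531 = 334.0°, f₂ = (1 − cos θ₂)/2 = 0.051.
Change = f₂ − f₁ = -0.847 → -85 percentage points.

-85 percentage points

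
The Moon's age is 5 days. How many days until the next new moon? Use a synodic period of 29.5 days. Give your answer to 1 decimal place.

One full lunation from the last new moon is 29.5 d; remaining = 29.5 − 5 = 24.500 d.

24.5 days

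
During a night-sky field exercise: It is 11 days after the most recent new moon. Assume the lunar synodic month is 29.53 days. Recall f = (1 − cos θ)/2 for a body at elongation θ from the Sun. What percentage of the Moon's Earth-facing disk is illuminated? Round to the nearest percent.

Elongation θ = 360° × 11/29.53 ≈ 134.1°.
cos 134.1° = (-0.696), so f = (1 − (-0.696))/2 = 0.848, so 85%.

85%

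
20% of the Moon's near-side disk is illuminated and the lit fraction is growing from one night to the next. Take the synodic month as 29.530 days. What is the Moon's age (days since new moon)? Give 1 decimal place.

4.4 days

cos θ = 1 − 2f = 0.600, giving a principal value of 53.1°.
The Moon is waxing (0°–180°), so θ = 53.1° directly.
That fraction of the synodic month is 53.1/360 × 29.530 d ≈ 4.36 d.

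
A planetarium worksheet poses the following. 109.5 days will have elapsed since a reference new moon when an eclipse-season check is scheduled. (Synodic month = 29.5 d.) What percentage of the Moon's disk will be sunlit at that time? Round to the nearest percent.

62%

Reduce mod P: 109.5 − 3×29.5 = 21.00 d into the current lunation.
Elongation θ = 360° × 21.00/29.5 ≈ 256.3°.
Illuminated fraction = (1 − cos 256.3°)/2 = (1 − (-0.237))/2 ≈ 0.619, so 62%.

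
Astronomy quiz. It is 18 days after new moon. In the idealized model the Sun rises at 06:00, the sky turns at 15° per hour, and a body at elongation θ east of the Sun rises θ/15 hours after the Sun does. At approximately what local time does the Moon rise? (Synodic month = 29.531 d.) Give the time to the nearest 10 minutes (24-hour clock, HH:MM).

Phase angle: θ = 360°·(18 d)/(29.531 d) = 219.4°.
At 15° of sky rotation per hour, 219.4° corresponds to a 14.63 h lag.
06:00 + 14.629 h ≈ 20:38 → 20:40 to the nearest ten minutes.

20:40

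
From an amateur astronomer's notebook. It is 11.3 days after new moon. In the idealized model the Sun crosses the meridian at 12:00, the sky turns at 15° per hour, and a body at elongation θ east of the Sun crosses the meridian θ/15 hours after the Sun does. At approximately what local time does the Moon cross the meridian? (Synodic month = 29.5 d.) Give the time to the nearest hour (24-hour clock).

21:00

The Moon has covered 11.3/29.5 of its cycle, so θ ≈ 360° × 11.3/29.5 = 137.9°.
Delay after the Sun = 137.9° / (15°/h) ≈ 9.19 h.
12:00 + 9.19 h ≈ 21:12 → 21:00 to the nearest hour.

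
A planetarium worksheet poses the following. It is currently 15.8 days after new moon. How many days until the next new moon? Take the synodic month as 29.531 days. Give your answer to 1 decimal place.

One full lunation from the last new moon is 29.531 d; remaining = 29.531 − 15.8 = 13.731 d.

13.7 days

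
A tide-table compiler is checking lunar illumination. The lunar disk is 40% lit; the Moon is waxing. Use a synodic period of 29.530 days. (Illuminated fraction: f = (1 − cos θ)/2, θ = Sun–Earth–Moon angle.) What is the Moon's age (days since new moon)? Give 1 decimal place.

6.4 days

cos θ = 1 − 2f = 0.200, giving a principal value of 78.5°.
The Moon is waxing (0°–180°), so θ = 78.5° directly.
That fraction of the synodic month is 78.5/360 × 29.530 d ≈ 6.44 d.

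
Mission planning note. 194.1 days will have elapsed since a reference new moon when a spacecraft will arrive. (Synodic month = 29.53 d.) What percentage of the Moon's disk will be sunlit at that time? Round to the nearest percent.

Reduce mod P: 194.1 − 6×29.53 = 16.92 d into the current lunation.
Elongation θ = 360° × 16.92/29.53 ≈ 206.3°.
Illuminated fraction = (1 − cos 206.3°)/2 = (1 − (-0.897))/2 ≈ 0.948, so 95%.

95%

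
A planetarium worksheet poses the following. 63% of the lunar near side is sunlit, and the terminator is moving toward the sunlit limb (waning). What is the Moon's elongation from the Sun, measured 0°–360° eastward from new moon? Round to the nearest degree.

Invert f = (1 − cos θ)/2 to get cos θ = 1 − 2(0.63) = -0.260, hence θ₀ = arccos -0.260 = 105.1°.
Since the Moon is past full (waning), take the reflex angle: θ = 360° − 105.1° = 254.9°.

255°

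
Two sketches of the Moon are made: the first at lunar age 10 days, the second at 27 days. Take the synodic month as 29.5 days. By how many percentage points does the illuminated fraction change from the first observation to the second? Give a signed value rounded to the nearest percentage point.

-70 pp

θ₁ = 360° × 10/29.5 = 122.0°, f₁ = (1 − cos θ₁)/2 = 0.765.
θ₂ = 360° × 27/29.5 = 329.5°, f₂ = (1 − cos θ₂)/2 = 0.069.
Change = f₂ − f₁ = -0.696 → -70 percentage points.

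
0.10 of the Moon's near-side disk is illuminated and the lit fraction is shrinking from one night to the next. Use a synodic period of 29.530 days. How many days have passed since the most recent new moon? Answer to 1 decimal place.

26.5 days

cos θ = 1 − 2f = 0.800, giving a principal value of 36.9°.
Since the Moon is past full (waning), take the reflex angle: θ = 360° − 36.9° = 323.1°.
At 360°/29.530 d per day, 323.1° corresponds to 26.51 days.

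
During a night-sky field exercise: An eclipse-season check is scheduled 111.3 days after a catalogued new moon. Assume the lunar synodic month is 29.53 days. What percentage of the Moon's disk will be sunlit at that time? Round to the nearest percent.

44%

111.3 d spans 3 complete synodic months (3 × 29.53 = 88.59 d) plus 22.71 d.
Phase angle: θ = 360°·(22.71 d)/(29.53 d) = 276.9°.
cos 276.9° = 0.119, so f = (1 − 0.119)/2 = 0.440, so 44%.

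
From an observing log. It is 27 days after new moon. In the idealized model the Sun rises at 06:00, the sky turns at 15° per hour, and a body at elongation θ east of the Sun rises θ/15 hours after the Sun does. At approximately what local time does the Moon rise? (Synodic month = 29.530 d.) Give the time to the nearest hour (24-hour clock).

04:00

The Moon has covered 27/29.530 of its cycle, so θ ≈ 360° × 27/29.530 = 329.2°.
The Moon trails the Sun by θ/15 = 329.2/15 ≈ 21.94 hours.
06:00 + 21.94 h ≈ 03:57 → 04:00 to the nearest hour.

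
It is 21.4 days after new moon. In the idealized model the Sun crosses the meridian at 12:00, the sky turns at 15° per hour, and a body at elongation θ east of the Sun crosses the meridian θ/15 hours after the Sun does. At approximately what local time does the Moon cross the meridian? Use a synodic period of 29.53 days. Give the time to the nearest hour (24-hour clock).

05:00

The Moon has covered 21.4/29.53 of its cycle, so θ ≈ 360° × 21.4/29.53 = 260.9°.
At 15° of sky rotation per hour, 260.9° corresponds to a 17.39 h lag.
12:00 + 17.39 h ≈ 05:24 → 05:00 to the nearest hour.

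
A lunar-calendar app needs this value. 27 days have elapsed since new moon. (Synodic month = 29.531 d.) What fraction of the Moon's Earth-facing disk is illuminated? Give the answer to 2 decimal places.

The Moon has covered 27/29.531 of its cycle, so θ ≈ 360° × 27/29.531 = 329.1°.
With cos θ = 0.858, the lit fraction is (1 − 0.858)/2 ≈ 0.071.

0.07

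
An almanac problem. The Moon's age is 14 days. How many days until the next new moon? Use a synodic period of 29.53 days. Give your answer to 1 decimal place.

15.5 days

One full lunation from the last new moon is 29.53 d; remaining = 29.53 − 14 = 15.530 d.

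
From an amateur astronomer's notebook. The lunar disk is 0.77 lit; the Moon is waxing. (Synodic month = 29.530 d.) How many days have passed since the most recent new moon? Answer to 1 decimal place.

10.1 days

Invert f = (1 − cos θ)/2 to get cos θ = 1 − 2(0.77) = -0.540, hence θ₀ = arccos -0.540 = 122.7°.
The Moon is waxing (0°–180°), so θ = 122.7° directly.
Age = 29.530 × 122.7°/360° ≈ 10.06 days.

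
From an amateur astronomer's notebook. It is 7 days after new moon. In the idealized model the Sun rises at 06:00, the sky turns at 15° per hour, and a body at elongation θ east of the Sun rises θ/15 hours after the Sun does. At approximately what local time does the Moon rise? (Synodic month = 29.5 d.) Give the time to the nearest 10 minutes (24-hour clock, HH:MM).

11:40

Elongation θ = 360° × 7/29.5 ≈ 85.4°.
Delay after the Sun = 85.4° / (15°/h) ≈ 5.69 h.
06:00 + 5.695 h ≈ 11:42 → 11:40 to the nearest ten minutes.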